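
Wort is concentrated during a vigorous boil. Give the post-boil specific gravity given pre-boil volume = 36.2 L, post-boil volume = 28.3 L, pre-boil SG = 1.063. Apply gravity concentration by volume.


SG_post = 1 + (SG_pre − 1)·V_pre/V_post
pts_pre = (1.063 − 1)·1000 = 63.0000
pts_post = 63.0000·36.2/28.3 = 80.5866
SG_post = 1 + 80.5866/1000

1.0806


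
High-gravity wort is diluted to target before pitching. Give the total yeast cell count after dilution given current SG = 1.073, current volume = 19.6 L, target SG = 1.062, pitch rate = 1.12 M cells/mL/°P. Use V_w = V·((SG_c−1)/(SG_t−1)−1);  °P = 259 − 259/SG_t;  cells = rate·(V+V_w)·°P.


V_w = 19.6·((1.073−1)/(1.062−1)−1) = 3.4774
V_final = 19.6 + 3.4774 = 23.0774
°P = 259 − 259/1.062 = 15.1205
cells = 1.12·23.0774·15.1205

390.8159 billion cells


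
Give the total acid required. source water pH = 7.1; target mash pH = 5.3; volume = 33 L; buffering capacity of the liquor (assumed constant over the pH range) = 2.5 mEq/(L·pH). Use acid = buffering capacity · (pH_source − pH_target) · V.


acid = 2.5 · (7.1 − 5.3) · 33

148.5000 mEq


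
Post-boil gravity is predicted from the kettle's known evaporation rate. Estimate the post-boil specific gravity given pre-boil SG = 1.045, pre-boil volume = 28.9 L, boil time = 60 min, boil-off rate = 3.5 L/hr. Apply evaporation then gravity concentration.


V_post = V_pre − rate·(t/60);  SG_post = 1 + (SG_pre−1)·V_pre/V_post
V_post = 28.9 − 3.5·(60/60) = 25.4000
SG_post = 1 + (1.045 − 1)·28.9/25.4000

1.0512


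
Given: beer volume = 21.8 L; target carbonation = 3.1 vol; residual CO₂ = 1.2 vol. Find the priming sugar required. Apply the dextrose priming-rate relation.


sugar = (target − residual)·4.0·V
sugar = (3.1 − 1.2)·4.0·21.8

165.6800 g


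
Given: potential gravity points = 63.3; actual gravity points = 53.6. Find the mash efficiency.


efficiency = actual / potential × 100
efficiency = 53.6 / 63.3 × 100

84.6761 %


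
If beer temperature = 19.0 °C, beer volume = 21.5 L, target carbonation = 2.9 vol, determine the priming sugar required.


residual = 14.695·(0.01821 + 0.09011·e^(−0.04·T));  sugar = (target − residual)·4.0·V
residual = 14.695·(0.01821 + 0.09011·e^(−0.04·19.0)) = 0.8869
sugar = (2.9 − 0.8869)·4.0·21.5

173.1297 g


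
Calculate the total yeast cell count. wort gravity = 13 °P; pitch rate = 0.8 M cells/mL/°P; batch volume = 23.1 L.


cells (billions) = rate · V_L · °P
cells = 0.8 · 23.1 · 13

240.2400 billion cells


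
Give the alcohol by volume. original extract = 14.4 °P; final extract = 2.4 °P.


SG = 259/(259 − P);  ABV = (OG − FG)·131.25
OG = 259/(259 − 14.4) = 1.0589
FG = 259/(259 − 2.4) = 1.0094
ABV = (1.0589 − 1.0094)·131.25

6.4993 % ABV


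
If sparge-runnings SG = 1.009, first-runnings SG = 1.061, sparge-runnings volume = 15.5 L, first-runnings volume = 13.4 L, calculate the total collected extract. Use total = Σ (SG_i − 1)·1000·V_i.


first = (1.061 − 1)·1000·13.4 = 817.4000
sparge = (1.009 − 1)·1000·15.5 = 139.5000
total = 817.4000 + 139.5000

956.9000 gravity·L


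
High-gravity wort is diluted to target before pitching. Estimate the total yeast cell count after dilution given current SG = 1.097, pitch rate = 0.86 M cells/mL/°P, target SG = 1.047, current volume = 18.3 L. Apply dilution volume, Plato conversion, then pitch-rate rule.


V_w = V·((SG_c−1)/(SG_t−1)−1);  °P = 259 − 259/SG_t;  cells = rate·(V+V_w)·°P
V_w = 18.3·((1.097−1)/(1.047−1)−1) = 19.4681
V_final = 18.3 + 19.4681 = 37.7681
°P = 259 − 259/1.047 = 11.6266
cells = 0.86·37.7681·11.6266

377.6368 billion cells


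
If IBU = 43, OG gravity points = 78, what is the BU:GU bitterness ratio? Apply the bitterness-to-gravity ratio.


BU:GU = IBU / OG_points
BU:GU = 43 / 78

0.5513


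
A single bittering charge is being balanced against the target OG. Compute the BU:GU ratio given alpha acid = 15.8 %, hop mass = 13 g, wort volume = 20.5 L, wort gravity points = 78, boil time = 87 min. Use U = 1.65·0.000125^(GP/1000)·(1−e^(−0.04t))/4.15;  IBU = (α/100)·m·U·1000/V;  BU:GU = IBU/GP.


U = 1.65·0.000125^(78/1000)·(1−e^(−0.04·87))/4.15 = 0.1912
IBU = (15.8/100)·13·0.1912·1000/20.5 = 19.1536
BU:GU = 19.1536/78

0.2456


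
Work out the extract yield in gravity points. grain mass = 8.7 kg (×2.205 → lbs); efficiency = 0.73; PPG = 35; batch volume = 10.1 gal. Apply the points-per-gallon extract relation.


points = lbs × PPG × eff / vol
lbs = 8.7 × 2.205 = 19.1835
points = 19.1835 × 35 × 0.73 / 10.1

48.5286 points


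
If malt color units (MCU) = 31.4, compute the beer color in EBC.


SRM = 1.4922·MCU^0.6859;  EBC = SRM·1.97
SRM = 1.4922·31.4^0.6859 = 15.8698
EBC = 15.8698·1.97

31.2635 EBC


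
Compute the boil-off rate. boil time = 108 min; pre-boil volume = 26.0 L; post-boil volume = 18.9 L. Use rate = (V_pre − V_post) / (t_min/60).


rate = (26.0 − 18.9) / (108/60)

3.9444 L/hr


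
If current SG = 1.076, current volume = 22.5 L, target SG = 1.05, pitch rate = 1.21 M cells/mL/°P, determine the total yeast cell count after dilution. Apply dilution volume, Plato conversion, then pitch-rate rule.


V_w = V·((SG_c−1)/(SG_t−1)−1);  °P = 259 − 259/SG_t;  cells = rate·(V+V_w)·°P
V_w = 22.5·((1.076−1)/(1.05−1)−1) = 11.7000
V_final = 22.5 + 11.7000 = 34.2000
°P = 259 − 259/1.05 = 12.3333
cells = 1.21·34.2000·12.3333

510.3780 billion cells


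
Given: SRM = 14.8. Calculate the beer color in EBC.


EBC = SRM · 1.97
EBC = 14.8 · 1.97

29.1560 EBC


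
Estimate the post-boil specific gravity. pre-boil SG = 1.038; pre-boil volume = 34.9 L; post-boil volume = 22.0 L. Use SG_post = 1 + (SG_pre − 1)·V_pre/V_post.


pts_pre = (1.038 − 1)·1000 = 38.0000
pts_post = 38.0000·34.9/22.0 = 60.2818
SG_post = 1 + 60.2818/1000

1.0603


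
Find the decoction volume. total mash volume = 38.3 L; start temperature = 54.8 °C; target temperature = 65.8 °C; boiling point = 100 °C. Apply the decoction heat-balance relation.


V_dec = V_total·(T_target − T_start)/(T_boil − T_start)
V_dec = 38.3·(65.8 − 54.8)/(100 − 54.8)

9.3208 L


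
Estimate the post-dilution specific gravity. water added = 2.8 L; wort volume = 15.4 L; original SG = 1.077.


SG_new = 1 + (SG_old − 1)·V_old/(V_old + V_water)
pts = (1.077 − 1)·1000·15.4/(15.4 + 2.8) = 65.1538
SG_new = 1 + 65.1538/1000

1.0652


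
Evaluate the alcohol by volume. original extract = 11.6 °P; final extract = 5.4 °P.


SG = 259/(259 − P);  ABV = (OG − FG)·131.25
OG = 259/(259 − 11.6) = 1.0469
FG = 259/(259 − 5.4) = 1.0213
ABV = (1.0469 − 1.0213)·131.25

3.3592 % ABV


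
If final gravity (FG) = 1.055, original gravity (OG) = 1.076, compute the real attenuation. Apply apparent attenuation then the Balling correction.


AA = (OG−FG)/(OG−1)·100;  RA = AA·0.8192
AA = (1.076 − 1.055)/(1.076 − 1)·100 = 27.6316
RA = 27.6316·0.8192

22.6358 %


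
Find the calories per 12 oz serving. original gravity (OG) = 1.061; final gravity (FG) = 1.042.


ABW = (OG−FG)·131.25·0.79/FG;  °P = 259 − 259/SG (for OG→OE and FG→AE);  RE = 0.1808·OE + 0.8192·AE;  Cal = (6.9·ABW + 4·(RE−0.1))·FG·3.55
ABW = (1.061 − 1.042)·131.25·0.79/1.042 = 1.8907
OE = 259 − 259/1.061 = 14.8907 °P
AE = 259 − 259/1.042 = 10.4395 °P
RE = 0.1808·14.8907 + 0.8192·10.4395 = 11.2443 °P
Cal = (6.9·1.8907 + 4·(11.2443−0.1))·1.042·3.55

213.1523 kcal


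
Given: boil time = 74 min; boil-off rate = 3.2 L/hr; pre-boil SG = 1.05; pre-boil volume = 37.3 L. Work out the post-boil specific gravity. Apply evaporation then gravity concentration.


V_post = V_pre − rate·(t/60);  SG_post = 1 + (SG_pre−1)·V_pre/V_post
V_post = 37.3 − 3.2·(74/60) = 33.3533
SG_post = 1 + (1.05 − 1)·37.3/33.3533

1.0559


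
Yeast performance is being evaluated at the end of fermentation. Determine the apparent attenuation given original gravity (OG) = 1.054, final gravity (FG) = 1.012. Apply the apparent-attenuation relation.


AA = (OG − FG)/(OG − 1) · 100
AA = (1.054 − 1.012)/(1.054 − 1) · 100

77.7778 %


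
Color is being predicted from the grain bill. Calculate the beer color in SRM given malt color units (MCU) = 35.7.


SRM = 1.4922 · MCU^0.6859
SRM = 1.4922 · 35.7^0.6859

17.3301 SRM


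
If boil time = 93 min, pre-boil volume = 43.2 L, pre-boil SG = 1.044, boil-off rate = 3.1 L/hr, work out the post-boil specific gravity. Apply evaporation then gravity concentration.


V_post = V_pre − rate·(t/60);  SG_post = 1 + (SG_pre−1)·V_pre/V_post
V_post = 43.2 − 3.1·(93/60) = 38.3950
SG_post = 1 + (1.044 − 1)·43.2/38.3950

1.0495


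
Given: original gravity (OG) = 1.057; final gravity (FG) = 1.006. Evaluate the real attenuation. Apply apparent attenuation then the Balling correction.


AA = (OG−FG)/(OG−1)·100;  RA = AA·0.8192
AA = (1.057 − 1.006)/(1.057 − 1)·100 = 89.4737
RA = 89.4737·0.8192

73.2968 %


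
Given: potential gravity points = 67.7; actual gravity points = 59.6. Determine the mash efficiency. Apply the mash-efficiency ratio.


efficiency = actual / potential × 100
efficiency = 59.6 / 67.7 × 100

88.0355 %


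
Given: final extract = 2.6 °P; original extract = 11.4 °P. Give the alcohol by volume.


SG = 259/(259 − P);  ABV = (OG − FG)·131.25
OG = 259/(259 − 11.4) = 1.0460
FG = 259/(259 − 2.6) = 1.0101
ABV = (1.0460 − 1.0101)·131.25

4.7121 % ABV


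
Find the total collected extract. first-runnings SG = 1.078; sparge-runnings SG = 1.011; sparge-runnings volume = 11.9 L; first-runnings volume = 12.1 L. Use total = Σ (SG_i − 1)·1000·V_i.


first = (1.078 − 1)·1000·12.1 = 943.8000
sparge = (1.011 − 1)·1000·11.9 = 130.9000
total = 943.8000 + 130.9000

1074.7000 gravity·L


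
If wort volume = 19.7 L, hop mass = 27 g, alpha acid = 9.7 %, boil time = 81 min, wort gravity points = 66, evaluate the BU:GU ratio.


U = 1.65·0.000125^(GP/1000)·(1−e^(−0.04t))/4.15;  IBU = (α/100)·m·U·1000/V;  BU:GU = IBU/GP
U = 1.65·0.000125^(66/1000)·(1−e^(−0.04·81))/4.15 = 0.2111
IBU = (9.7/100)·27·0.2111·1000/19.7 = 28.0641
BU:GU = 28.0641/66

0.4252


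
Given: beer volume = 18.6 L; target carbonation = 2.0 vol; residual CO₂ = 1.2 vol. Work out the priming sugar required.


sugar = (target − residual)·4.0·V
sugar = (2.0 − 1.2)·4.0·18.6

59.5200 g


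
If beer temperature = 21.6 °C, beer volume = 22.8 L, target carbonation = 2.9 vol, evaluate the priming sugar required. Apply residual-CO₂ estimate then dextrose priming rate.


residual = 14.695·(0.01821 + 0.09011·e^(−0.04·T));  sugar = (target − residual)·4.0·V
residual = 14.695·(0.01821 + 0.09011·e^(−0.04·21.6)) = 0.8257
sugar = (2.9 − 0.8257)·4.0·22.8

189.1765 g


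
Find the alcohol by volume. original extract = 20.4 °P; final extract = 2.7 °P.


SG = 259/(259 − P);  ABV = (OG − FG)·131.25
OG = 259/(259 − 20.4) = 1.0855
FG = 259/(259 − 2.7) = 1.0105
ABV = (1.0855 − 1.0105)·131.25

9.8391 % ABV


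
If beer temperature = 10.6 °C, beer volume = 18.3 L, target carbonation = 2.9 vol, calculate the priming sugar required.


residual = 14.695·(0.01821 + 0.09011·e^(−0.04·T));  sugar = (target − residual)·4.0·V
residual = 14.695·(0.01821 + 0.09011·e^(−0.04·10.6)) = 1.1342
sugar = (2.9 − 1.1342)·4.0·18.3

129.2593 g


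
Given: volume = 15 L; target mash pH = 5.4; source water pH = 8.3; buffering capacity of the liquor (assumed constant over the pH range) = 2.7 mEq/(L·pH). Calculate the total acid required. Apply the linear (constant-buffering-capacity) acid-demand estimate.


acid = buffering capacity · (pH_source − pH_target) · V
acid = 2.7 · (8.3 − 5.4) · 15

117.4500 mEq


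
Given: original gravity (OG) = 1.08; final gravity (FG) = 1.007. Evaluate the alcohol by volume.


ABV = (OG − FG) · 131.25
ABV = (1.08 − 1.007) · 131.25

9.5813 % ABV


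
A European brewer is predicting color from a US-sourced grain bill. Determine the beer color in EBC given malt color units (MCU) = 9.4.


SRM = 1.4922·MCU^0.6859;  EBC = SRM·1.97
SRM = 1.4922·9.4^0.6859 = 6.9390
EBC = 6.9390·1.97

13.6698 EBC


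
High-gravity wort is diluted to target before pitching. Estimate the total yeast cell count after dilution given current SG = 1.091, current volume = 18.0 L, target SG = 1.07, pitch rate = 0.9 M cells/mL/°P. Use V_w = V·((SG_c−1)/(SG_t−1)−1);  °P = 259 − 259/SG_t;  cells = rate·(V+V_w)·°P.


V_w = 18.0·((1.091−1)/(1.07−1)−1) = 5.4000
V_final = 18.0 + 5.4000 = 23.4000
°P = 259 − 259/1.07 = 16.9439
cells = 0.9·23.4000·16.9439

356.8391 billion cells


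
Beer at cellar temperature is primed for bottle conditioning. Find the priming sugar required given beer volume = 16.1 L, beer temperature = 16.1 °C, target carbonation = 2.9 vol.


residual = 14.695·(0.01821 + 0.09011·e^(−0.04·T));  sugar = (target − residual)·4.0·V
residual = 14.695·(0.01821 + 0.09011·e^(−0.04·16.1)) = 0.9630
sugar = (2.9 − 0.9630)·4.0·16.1

124.7408 g


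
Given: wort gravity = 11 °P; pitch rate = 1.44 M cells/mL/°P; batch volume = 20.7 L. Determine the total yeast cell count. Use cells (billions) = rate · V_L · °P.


cells = 1.44 · 20.7 · 11

327.8880 billion cells


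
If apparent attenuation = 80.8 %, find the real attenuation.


RA = AA · 0.8192
RA = 80.8 · 0.8192

66.1914 %


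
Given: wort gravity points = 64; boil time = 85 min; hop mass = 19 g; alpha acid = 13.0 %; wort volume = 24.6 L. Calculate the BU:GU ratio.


U = 1.65·0.000125^(GP/1000)·(1−e^(−0.04t))/4.15;  IBU = (α/100)·m·U·1000/V;  BU:GU = IBU/GP
U = 1.65·0.000125^(64/1000)·(1−e^(−0.04·85))/4.15 = 0.2162
IBU = (13.0/100)·19·0.2162·1000/24.6 = 21.7099
BU:GU = 21.7099/64

0.3392


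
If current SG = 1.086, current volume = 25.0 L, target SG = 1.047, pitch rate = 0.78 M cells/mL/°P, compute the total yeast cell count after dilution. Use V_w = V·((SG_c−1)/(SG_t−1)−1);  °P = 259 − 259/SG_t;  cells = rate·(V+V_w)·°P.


V_w = 25.0·((1.086−1)/(1.047−1)−1) = 20.7447
V_final = 25.0 + 20.7447 = 45.7447
°P = 259 − 259/1.047 = 11.6266
cells = 0.78·45.7447·11.6266

414.8453 billion cells


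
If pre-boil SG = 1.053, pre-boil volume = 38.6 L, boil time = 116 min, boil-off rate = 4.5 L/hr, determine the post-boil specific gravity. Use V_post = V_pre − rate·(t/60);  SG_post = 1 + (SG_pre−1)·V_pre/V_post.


V_post = 38.6 − 4.5·(116/60) = 29.9000
SG_post = 1 + (1.053 − 1)·38.6/29.9000

1.0684


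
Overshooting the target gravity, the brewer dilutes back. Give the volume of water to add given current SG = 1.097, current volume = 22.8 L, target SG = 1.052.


V_water = V·((SG_curr − 1)/(SG_target − 1) − 1)
V_water = 22.8·((1.097 − 1)/(1.052 − 1) − 1)

19.7308 L


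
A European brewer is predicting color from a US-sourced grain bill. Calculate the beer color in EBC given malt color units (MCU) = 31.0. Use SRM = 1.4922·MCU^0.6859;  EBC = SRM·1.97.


SRM = 1.4922·31.0^0.6859 = 15.7308
EBC = 15.7308·1.97

30.9898 EBC


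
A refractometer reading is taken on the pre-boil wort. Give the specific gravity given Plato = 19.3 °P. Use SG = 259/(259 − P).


SG = 259/(259 − 19.3)

1.0805


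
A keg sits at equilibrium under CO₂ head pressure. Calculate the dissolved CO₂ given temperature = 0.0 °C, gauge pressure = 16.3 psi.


vols = (P + 14.695)·(0.01821 + 0.09011·e^(−0.04·T))
vols = (16.3 + 14.695)·(0.01821 + 0.09011·e^(−0.04·0.0))

3.3574 volumes


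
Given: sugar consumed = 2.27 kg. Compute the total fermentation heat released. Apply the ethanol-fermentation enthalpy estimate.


Q = m_sugar · 590 kJ/kg
Q = 2.27 · 590

1339.3000 kJ


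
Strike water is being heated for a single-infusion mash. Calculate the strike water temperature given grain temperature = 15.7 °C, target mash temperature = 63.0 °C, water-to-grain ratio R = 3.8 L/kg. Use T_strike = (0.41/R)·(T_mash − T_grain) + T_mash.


T_strike = (0.41/3.8)·(63.0 − 15.7) + 63.0

68.1034 °C


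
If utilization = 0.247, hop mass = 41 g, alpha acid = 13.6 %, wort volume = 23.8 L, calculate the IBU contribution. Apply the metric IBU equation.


IBU = (α/100)·mass·U·1000 / V
IBU = (13.6/100)·41·0.247·1000 / 23.8

57.8686 IBU


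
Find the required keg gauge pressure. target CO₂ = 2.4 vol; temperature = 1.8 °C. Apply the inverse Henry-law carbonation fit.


psi = vols/(0.01821 + 0.09011·e^(−0.04·T)) − 14.695
psi = 2.4/(0.01821 + 0.09011·e^(−0.04·1.8)) − 14.695

8.8205 psi


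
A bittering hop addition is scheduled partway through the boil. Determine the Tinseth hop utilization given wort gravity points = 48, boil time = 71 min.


U = 1.65·0.000125^(GP/1000) · (1 − e^(−0.04·t))/4.15
bigness = 1.65·0.000125^(48/1000) = 1.0719
boil_factor = (1 − e^(−0.04·71))/4.15 = 0.2269
U = 1.0719 · 0.2269

0.2432


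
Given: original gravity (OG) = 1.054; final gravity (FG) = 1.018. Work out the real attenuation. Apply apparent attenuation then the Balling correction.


AA = (OG−FG)/(OG−1)·100;  RA = AA·0.8192
AA = (1.054 − 1.018)/(1.054 − 1)·100 = 66.6667
RA = 66.6667·0.8192

54.6133 %


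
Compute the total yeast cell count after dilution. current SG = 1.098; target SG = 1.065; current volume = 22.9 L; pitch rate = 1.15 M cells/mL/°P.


V_w = V·((SG_c−1)/(SG_t−1)−1);  °P = 259 − 259/SG_t;  cells = rate·(V+V_w)·°P
V_w = 22.9·((1.098−1)/(1.065−1)−1) = 11.6262
V_final = 22.9 + 11.6262 = 34.5262
°P = 259 − 259/1.065 = 15.8075
cells = 1.15·34.5262·15.8075

627.6385 billion cells


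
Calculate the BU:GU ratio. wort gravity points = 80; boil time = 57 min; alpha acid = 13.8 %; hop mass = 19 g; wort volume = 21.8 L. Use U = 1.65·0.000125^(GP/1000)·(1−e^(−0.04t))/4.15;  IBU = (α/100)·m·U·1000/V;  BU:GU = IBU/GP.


U = 1.65·0.000125^(80/1000)·(1−e^(−0.04·57))/4.15 = 0.1739
IBU = (13.8/100)·19·0.1739·1000/21.8 = 20.9172
BU:GU = 20.9172/80

0.2615


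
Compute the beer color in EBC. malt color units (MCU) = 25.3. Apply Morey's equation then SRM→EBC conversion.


SRM = 1.4922·MCU^0.6859;  EBC = SRM·1.97
SRM = 1.4922·25.3^0.6859 = 13.6845
EBC = 13.6845·1.97

26.9584 EBC


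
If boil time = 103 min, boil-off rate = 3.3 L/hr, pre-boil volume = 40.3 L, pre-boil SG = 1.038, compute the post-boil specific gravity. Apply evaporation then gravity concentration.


V_post = V_pre − rate·(t/60);  SG_post = 1 + (SG_pre−1)·V_pre/V_post
V_post = 40.3 − 3.3·(103/60) = 34.6350
SG_post = 1 + (1.038 − 1)·40.3/34.6350

1.0442


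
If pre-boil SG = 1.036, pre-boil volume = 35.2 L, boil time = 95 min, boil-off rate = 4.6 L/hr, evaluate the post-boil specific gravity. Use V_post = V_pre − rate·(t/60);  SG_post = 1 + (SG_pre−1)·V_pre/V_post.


V_post = 35.2 − 4.6·(95/60) = 27.9167
SG_post = 1 + (1.036 − 1)·35.2/27.9167

1.0454


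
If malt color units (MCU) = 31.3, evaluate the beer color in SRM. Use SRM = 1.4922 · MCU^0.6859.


SRM = 1.4922 · 31.3^0.6859

15.8351 SRM


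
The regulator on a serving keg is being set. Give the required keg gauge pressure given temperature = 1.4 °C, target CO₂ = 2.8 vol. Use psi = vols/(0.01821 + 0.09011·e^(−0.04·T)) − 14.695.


psi = 2.8/(0.01821 + 0.09011·e^(−0.04·1.4)) − 14.695

12.3810 psi


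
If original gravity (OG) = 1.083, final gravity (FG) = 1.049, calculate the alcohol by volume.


ABV = (OG − FG) · 131.25
ABV = (1.083 − 1.049) · 131.25

4.4625 % ABV


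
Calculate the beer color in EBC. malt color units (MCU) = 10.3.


SRM = 1.4922·MCU^0.6859;  EBC = SRM·1.97
SRM = 1.4922·10.3^0.6859 = 7.3881
EBC = 7.3881·1.97

14.5545 EBC


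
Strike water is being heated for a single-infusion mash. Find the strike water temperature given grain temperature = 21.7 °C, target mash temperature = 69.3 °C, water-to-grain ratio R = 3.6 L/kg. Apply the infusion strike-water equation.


T_strike = (0.41/R)·(T_mash − T_grain) + T_mash
T_strike = (0.41/3.6)·(69.3 − 21.7) + 69.3

74.7211 °C


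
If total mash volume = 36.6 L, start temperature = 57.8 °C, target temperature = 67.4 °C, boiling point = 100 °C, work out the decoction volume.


V_dec = V_total·(T_target − T_start)/(T_boil − T_start)
V_dec = 36.6·(67.4 − 57.8)/(100 − 57.8)

8.3261 L


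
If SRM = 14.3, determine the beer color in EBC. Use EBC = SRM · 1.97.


EBC = 14.3 · 1.97

28.1710 EBC


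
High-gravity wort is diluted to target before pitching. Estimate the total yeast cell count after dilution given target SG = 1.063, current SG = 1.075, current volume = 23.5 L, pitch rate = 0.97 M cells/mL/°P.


V_w = V·((SG_c−1)/(SG_t−1)−1);  °P = 259 − 259/SG_t;  cells = rate·(V+V_w)·°P
V_w = 23.5·((1.075−1)/(1.063−1)−1) = 4.4762
V_final = 23.5 + 4.4762 = 27.9762
°P = 259 − 259/1.063 = 15.3500
cells = 0.97·27.9762·15.3500

416.5502 billion cells


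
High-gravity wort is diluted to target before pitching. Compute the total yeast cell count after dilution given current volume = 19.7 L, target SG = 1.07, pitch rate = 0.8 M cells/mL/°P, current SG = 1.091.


V_w = V·((SG_c−1)/(SG_t−1)−1);  °P = 259 − 259/SG_t;  cells = rate·(V+V_w)·°P
V_w = 19.7·((1.091−1)/(1.07−1)−1) = 5.9100
V_final = 19.7 + 5.9100 = 25.6100
°P = 259 − 259/1.07 = 16.9439
cells = 0.8·25.6100·16.9439

347.1471 billion cells


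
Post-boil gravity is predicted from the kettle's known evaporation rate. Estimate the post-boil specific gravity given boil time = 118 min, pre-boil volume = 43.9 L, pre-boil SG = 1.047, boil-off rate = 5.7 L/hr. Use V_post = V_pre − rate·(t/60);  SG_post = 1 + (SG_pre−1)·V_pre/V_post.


V_post = 43.9 − 5.7·(118/60) = 32.6900
SG_post = 1 + (1.047 − 1)·43.9/32.6900

1.0631


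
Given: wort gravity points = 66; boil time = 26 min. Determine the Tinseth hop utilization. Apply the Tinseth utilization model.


U = 1.65·0.000125^(GP/1000) · (1 − e^(−0.04·t))/4.15
bigness = 1.65·0.000125^(66/1000) = 0.9118
boil_factor = (1 − e^(−0.04·26))/4.15 = 0.1558
U = 0.9118 · 0.1558

0.1420


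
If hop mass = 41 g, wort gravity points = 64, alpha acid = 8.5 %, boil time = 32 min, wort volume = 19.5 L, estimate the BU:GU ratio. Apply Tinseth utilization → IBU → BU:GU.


U = 1.65·0.000125^(GP/1000)·(1−e^(−0.04t))/4.15;  IBU = (α/100)·m·U·1000/V;  BU:GU = IBU/GP
U = 1.65·0.000125^(64/1000)·(1−e^(−0.04·32))/4.15 = 0.1615
IBU = (8.5/100)·41·0.1615·1000/19.5 = 28.8616
BU:GU = 28.8616/64

0.4510


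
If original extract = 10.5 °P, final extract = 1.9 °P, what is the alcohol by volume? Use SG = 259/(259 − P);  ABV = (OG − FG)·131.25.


OG = 259/(259 − 10.5) = 1.0423
FG = 259/(259 − 1.9) = 1.0074
ABV = (1.0423 − 1.0074)·131.25

4.5758 % ABV


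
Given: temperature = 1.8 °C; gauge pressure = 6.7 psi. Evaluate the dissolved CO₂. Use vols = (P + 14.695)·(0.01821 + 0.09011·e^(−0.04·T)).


vols = (6.7 + 14.695)·(0.01821 + 0.09011·e^(−0.04·1.8))

2.1836 volumes


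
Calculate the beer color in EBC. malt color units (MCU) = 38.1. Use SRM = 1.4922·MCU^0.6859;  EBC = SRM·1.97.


SRM = 1.4922·38.1^0.6859 = 18.1211
EBC = 18.1211·1.97

35.6985 EBC


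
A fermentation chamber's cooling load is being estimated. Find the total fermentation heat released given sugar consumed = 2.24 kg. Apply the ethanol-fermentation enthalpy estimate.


Q = m_sugar · 590 kJ/kg
Q = 2.24 · 590

1321.6000 kJ


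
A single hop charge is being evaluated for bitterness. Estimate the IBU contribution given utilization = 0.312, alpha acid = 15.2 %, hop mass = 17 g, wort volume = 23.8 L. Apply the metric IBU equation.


IBU = (α/100)·mass·U·1000 / V
IBU = (15.2/100)·17·0.312·1000 / 23.8

33.8743 IBU


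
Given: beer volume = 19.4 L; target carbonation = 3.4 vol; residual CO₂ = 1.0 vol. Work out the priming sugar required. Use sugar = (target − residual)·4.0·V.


sugar = (3.4 − 1.0)·4.0·19.4

186.2400 g


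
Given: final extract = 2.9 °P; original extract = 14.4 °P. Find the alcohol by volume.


SG = 259/(259 − P);  ABV = (OG − FG)·131.25
OG = 259/(259 − 14.4) = 1.0589
FG = 259/(259 − 2.9) = 1.0113
ABV = (1.0589 − 1.0113)·131.25

6.2407 % ABV


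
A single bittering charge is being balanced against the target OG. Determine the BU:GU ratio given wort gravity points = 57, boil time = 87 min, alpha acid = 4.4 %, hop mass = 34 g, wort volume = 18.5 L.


U = 1.65·0.000125^(GP/1000)·(1−e^(−0.04t))/4.15;  IBU = (α/100)·m·U·1000/V;  BU:GU = IBU/GP
U = 1.65·0.000125^(57/1000)·(1−e^(−0.04·87))/4.15 = 0.2309
IBU = (4.4/100)·34·0.2309·1000/18.5 = 18.6694
BU:GU = 18.6694/57

0.3275


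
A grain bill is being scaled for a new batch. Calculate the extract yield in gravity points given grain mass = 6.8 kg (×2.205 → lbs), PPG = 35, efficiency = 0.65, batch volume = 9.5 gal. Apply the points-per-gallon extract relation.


points = lbs × PPG × eff / vol
lbs = 6.8 × 2.205 = 14.9940
points = 14.9940 × 35 × 0.65 / 9.5

35.9067 points


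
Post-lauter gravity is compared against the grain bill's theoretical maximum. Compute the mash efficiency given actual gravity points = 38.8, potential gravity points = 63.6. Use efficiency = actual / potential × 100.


efficiency = 38.8 / 63.6 × 100

61.0063 %


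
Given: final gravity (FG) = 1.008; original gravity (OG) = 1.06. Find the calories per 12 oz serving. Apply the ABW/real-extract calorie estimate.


ABW = (OG−FG)·131.25·0.79/FG;  °P = 259 − 259/SG (for OG→OE and FG→AE);  RE = 0.1808·OE + 0.8192·AE;  Cal = (6.9·ABW + 4·(RE−0.1))·FG·3.55
ABW = (1.06 − 1.008)·131.25·0.79/1.008 = 5.3490
OE = 259 − 259/1.06 = 14.6604 °P
AE = 259 − 259/1.008 = 2.0556 °P
RE = 0.1808·14.6604 + 0.8192·2.0556 = 4.3345 °P
Cal = (6.9·5.3490 + 4·(4.3345−0.1))·1.008·3.55

192.6820 kcal


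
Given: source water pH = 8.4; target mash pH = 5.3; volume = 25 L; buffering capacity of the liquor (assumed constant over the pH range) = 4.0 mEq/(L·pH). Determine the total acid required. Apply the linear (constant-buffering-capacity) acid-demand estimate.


acid = buffering capacity · (pH_source − pH_target) · V
acid = 4.0 · (8.4 − 5.3) · 25

310.0000 mEq


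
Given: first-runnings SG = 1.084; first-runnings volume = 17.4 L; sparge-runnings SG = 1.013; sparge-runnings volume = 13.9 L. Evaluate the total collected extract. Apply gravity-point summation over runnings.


total = Σ (SG_i − 1)·1000·V_i
first = (1.084 − 1)·1000·17.4 = 1461.6000
sparge = (1.013 − 1)·1000·13.9 = 180.7000
total = 1461.6000 + 180.7000

1642.3000 gravity·L


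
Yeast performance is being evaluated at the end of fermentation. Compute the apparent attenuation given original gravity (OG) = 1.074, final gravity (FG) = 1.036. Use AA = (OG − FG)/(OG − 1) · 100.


AA = (1.074 − 1.036)/(1.074 − 1) · 100

51.3514 %


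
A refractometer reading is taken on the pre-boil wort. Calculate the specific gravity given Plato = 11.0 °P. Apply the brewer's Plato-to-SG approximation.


SG = 259/(259 − P)
SG = 259/(259 − 11.0)

1.0444


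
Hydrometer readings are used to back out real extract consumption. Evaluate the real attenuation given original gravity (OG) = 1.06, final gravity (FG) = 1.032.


AA = (OG−FG)/(OG−1)·100;  RA = AA·0.8192
AA = (1.06 − 1.032)/(1.06 − 1)·100 = 46.6667
RA = 46.6667·0.8192

38.2293 %


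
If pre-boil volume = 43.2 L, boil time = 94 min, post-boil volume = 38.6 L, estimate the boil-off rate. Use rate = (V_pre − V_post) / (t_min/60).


rate = (43.2 − 38.6) / (94/60)

2.9362 L/hr


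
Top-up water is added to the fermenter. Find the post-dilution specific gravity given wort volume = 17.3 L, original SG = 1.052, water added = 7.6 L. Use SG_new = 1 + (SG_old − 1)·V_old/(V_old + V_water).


pts = (1.052 − 1)·1000·17.3/(17.3 + 7.6) = 36.1285
SG_new = 1 + 36.1285/1000

1.0361


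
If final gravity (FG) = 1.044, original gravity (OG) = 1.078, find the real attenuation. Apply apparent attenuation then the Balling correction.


AA = (OG−FG)/(OG−1)·100;  RA = AA·0.8192
AA = (1.078 − 1.044)/(1.078 − 1)·100 = 43.5897
RA = 43.5897·0.8192

35.7087 %


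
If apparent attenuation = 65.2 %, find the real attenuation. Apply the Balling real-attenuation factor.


RA = AA · 0.8192
RA = 65.2 · 0.8192

53.4118 %


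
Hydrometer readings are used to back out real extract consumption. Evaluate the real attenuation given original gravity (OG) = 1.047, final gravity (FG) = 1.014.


AA = (OG−FG)/(OG−1)·100;  RA = AA·0.8192
AA = (1.047 − 1.014)/(1.047 − 1)·100 = 70.2128
RA = 70.2128·0.8192

57.5183 %


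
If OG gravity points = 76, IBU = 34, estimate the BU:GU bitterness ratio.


BU:GU = IBU / OG_points
BU:GU = 34 / 76

0.4474


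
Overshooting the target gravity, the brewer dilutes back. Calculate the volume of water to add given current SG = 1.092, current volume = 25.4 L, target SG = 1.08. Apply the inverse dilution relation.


V_water = V·((SG_curr − 1)/(SG_target − 1) − 1)
V_water = 25.4·((1.092 − 1)/(1.08 − 1) − 1)

3.8100 L


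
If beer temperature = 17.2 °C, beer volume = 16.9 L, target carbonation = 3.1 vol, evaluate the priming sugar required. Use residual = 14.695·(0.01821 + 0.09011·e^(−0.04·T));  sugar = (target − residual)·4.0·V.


residual = 14.695·(0.01821 + 0.09011·e^(−0.04·17.2)) = 0.9331
sugar = (3.1 − 0.9331)·4.0·16.9

146.4827 g


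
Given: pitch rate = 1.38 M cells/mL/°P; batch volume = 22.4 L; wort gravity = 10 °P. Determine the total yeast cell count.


cells (billions) = rate · V_L · °P
cells = 1.38 · 22.4 · 10

309.1200 billion cells


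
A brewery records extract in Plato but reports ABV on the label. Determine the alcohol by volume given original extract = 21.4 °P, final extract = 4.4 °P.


SG = 259/(259 − P);  ABV = (OG − FG)·131.25
OG = 259/(259 − 21.4) = 1.0901
FG = 259/(259 − 4.4) = 1.0173
ABV = (1.0901 − 1.0173)·131.25

9.5531 % ABV


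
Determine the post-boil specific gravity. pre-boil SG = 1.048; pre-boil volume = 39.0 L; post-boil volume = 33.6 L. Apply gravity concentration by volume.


SG_post = 1 + (SG_pre − 1)·V_pre/V_post
pts_pre = (1.048 − 1)·1000 = 48.0000
pts_post = 48.0000·39.0/33.6 = 55.7143
SG_post = 1 + 55.7143/1000

1.0557


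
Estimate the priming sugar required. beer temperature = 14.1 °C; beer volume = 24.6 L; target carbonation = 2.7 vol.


residual = 14.695·(0.01821 + 0.09011·e^(−0.04·T));  sugar = (target − residual)·4.0·V
residual = 14.695·(0.01821 + 0.09011·e^(−0.04·14.1)) = 1.0210
sugar = (2.7 − 1.0210)·4.0·24.6

165.2183 g


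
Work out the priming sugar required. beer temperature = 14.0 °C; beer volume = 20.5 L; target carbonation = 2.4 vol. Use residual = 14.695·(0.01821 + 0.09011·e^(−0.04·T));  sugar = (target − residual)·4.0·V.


residual = 14.695·(0.01821 + 0.09011·e^(−0.04·14.0)) = 1.0240
sugar = (2.4 − 1.0240)·4.0·20.5

112.8343 g


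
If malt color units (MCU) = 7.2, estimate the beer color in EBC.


SRM = 1.4922·MCU^0.6859;  EBC = SRM·1.97
SRM = 1.4922·7.2^0.6859 = 5.7792
EBC = 5.7792·1.97

11.3851 EBC


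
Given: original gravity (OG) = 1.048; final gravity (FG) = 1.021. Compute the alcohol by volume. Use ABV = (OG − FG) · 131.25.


ABV = (1.048 − 1.021) · 131.25

3.5438 % ABV


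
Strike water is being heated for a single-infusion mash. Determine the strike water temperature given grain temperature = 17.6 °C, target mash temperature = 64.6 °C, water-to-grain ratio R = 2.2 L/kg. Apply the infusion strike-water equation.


T_strike = (0.41/R)·(T_mash − T_grain) + T_mash
T_strike = (0.41/2.2)·(64.6 − 17.6) + 64.6

73.3591 °C


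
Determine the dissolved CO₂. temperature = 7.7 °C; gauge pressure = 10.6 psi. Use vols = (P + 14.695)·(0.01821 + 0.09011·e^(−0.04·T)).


vols = (10.6 + 14.695)·(0.01821 + 0.09011·e^(−0.04·7.7))

2.1357 volumes


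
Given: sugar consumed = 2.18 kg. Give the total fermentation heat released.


Q = m_sugar · 590 kJ/kg
Q = 2.18 · 590

1286.2000 kJ


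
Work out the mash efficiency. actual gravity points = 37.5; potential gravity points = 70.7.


efficiency = actual / potential × 100
efficiency = 37.5 / 70.7 × 100

53.0410 %


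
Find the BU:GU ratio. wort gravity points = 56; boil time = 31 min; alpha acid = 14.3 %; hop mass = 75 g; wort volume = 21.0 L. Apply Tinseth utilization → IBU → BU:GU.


U = 1.65·0.000125^(GP/1000)·(1−e^(−0.04t))/4.15;  IBU = (α/100)·m·U·1000/V;  BU:GU = IBU/GP
U = 1.65·0.000125^(56/1000)·(1−e^(−0.04·31))/4.15 = 0.1708
IBU = (14.3/100)·75·0.1708·1000/21.0 = 87.2320
BU:GU = 87.2320/56

1.5577


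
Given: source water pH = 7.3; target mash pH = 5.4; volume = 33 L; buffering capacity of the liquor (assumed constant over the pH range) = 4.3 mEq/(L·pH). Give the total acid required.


acid = buffering capacity · (pH_source − pH_target) · V
acid = 4.3 · (7.3 − 5.4) · 33

269.6100 mEq


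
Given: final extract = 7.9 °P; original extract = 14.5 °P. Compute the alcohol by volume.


SG = 259/(259 − P);  ABV = (OG − FG)·131.25
OG = 259/(259 − 14.5) = 1.0593
FG = 259/(259 − 7.9) = 1.0315
ABV = (1.0593 − 1.0315)·131.25

3.6544 % ABV


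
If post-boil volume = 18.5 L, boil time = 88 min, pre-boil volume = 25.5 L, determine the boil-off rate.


rate = (V_pre − V_post) / (t_min/60)
rate = (25.5 − 18.5) / (88/60)

4.7727 L/hr


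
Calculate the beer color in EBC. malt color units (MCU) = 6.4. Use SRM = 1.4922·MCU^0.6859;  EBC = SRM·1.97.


SRM = 1.4922·6.4^0.6859 = 5.3307
EBC = 5.3307·1.97

10.5015 EBC


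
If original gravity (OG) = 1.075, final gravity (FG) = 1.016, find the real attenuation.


AA = (OG−FG)/(OG−1)·100;  RA = AA·0.8192
AA = (1.075 − 1.016)/(1.075 − 1)·100 = 78.6667
RA = 78.6667·0.8192

64.4437 %


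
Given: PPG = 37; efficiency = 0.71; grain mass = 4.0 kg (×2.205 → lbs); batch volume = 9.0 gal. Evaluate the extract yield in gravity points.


points = lbs × PPG × eff / vol
lbs = 4.0 × 2.205 = 8.8200
points = 8.8200 × 37 × 0.71 / 9.0

25.7446 points


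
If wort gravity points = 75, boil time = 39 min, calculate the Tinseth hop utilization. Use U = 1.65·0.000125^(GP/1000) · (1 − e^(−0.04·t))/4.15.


bigness = 1.65·0.000125^(75/1000) = 0.8409
boil_factor = (1 − e^(−0.04·39))/4.15 = 0.1903
U = 0.8409 · 0.1903

0.1601


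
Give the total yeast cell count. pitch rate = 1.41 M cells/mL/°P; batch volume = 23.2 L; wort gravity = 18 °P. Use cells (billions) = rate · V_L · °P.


cells = 1.41 · 23.2 · 18

588.8160 billion cells


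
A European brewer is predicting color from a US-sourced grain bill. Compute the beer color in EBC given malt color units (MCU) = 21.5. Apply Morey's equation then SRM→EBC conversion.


SRM = 1.4922·MCU^0.6859;  EBC = SRM·1.97
SRM = 1.4922·21.5^0.6859 = 12.2390
EBC = 12.2390·1.97

24.1109 EBC


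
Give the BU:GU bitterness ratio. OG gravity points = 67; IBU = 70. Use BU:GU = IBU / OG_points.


BU:GU = 70 / 67

1.0448


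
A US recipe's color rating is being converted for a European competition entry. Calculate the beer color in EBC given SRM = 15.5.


EBC = SRM · 1.97
EBC = 15.5 · 1.97

30.5350 EBC


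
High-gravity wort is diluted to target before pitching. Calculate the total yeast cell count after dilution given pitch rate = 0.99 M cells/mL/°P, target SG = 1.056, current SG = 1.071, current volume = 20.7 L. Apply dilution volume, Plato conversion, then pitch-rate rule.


V_w = V·((SG_c−1)/(SG_t−1)−1);  °P = 259 − 259/SG_t;  cells = rate·(V+V_w)·°P
V_w = 20.7·((1.071−1)/(1.056−1)−1) = 5.5446
V_final = 20.7 + 5.5446 = 26.2446
°P = 259 − 259/1.056 = 13.7348
cells = 0.99·26.2446·13.7348

356.8615 billion cells


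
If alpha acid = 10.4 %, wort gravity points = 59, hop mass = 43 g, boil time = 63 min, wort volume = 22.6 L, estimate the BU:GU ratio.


U = 1.65·0.000125^(GP/1000)·(1−e^(−0.04t))/4.15;  IBU = (α/100)·m·U·1000/V;  BU:GU = IBU/GP
U = 1.65·0.000125^(59/1000)·(1−e^(−0.04·63))/4.15 = 0.2151
IBU = (10.4/100)·43·0.2151·1000/22.6 = 42.5714
BU:GU = 42.5714/59

0.7215


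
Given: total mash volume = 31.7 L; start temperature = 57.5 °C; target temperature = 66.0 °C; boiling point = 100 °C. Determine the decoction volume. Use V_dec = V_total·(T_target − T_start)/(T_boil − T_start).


V_dec = 31.7·(66.0 − 57.5)/(100 − 57.5)

6.3400 L


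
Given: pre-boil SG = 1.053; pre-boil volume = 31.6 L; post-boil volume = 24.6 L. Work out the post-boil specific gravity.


SG_post = 1 + (SG_pre − 1)·V_pre/V_post
pts_pre = (1.053 − 1)·1000 = 53.0000
pts_post = 53.0000·31.6/24.6 = 68.0813
SG_post = 1 + 68.0813/1000

1.0681


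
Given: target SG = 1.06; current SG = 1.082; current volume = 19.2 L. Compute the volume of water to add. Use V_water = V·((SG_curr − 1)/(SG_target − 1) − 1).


V_water = 19.2·((1.082 − 1)/(1.06 − 1) − 1)

7.0400 L


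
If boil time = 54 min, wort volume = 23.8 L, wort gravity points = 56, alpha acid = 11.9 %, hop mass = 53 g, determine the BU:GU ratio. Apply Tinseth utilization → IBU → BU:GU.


U = 1.65·0.000125^(GP/1000)·(1−e^(−0.04t))/4.15;  IBU = (α/100)·m·U·1000/V;  BU:GU = IBU/GP
U = 1.65·0.000125^(56/1000)·(1−e^(−0.04·54))/4.15 = 0.2126
IBU = (11.9/100)·53·0.2126·1000/23.8 = 56.3498
BU:GU = 56.3498/56

1.0062


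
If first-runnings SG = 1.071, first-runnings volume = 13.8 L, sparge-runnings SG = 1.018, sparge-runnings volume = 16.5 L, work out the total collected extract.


total = Σ (SG_i − 1)·1000·V_i
first = (1.071 − 1)·1000·13.8 = 979.8000
sparge = (1.018 − 1)·1000·16.5 = 297.0000
total = 979.8000 + 297.0000

1276.8000 gravity·L


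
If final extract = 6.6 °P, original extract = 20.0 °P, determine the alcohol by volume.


SG = 259/(259 − P);  ABV = (OG − FG)·131.25
OG = 259/(259 − 20.0) = 1.0837
FG = 259/(259 − 6.6) = 1.0261
ABV = (1.0837 − 1.0261)·131.25

7.5512 % ABV


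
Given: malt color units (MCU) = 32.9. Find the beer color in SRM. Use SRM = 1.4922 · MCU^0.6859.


SRM = 1.4922 · 32.9^0.6859

16.3860 SRM


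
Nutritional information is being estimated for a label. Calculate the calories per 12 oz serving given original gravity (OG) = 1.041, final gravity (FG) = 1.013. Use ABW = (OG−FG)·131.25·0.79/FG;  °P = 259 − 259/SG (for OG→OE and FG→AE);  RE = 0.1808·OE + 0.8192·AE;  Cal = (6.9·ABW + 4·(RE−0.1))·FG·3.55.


ABW = (1.041 − 1.013)·131.25·0.79/1.013 = 2.8660
OE = 259 − 259/1.041 = 10.2008 °P
AE = 259 − 259/1.013 = 3.3238 °P
RE = 0.1808·10.2008 + 0.8192·3.3238 = 4.5671 °P
Cal = (6.9·2.8660 + 4·(4.5671−0.1))·1.013·3.55

135.3733 kcal


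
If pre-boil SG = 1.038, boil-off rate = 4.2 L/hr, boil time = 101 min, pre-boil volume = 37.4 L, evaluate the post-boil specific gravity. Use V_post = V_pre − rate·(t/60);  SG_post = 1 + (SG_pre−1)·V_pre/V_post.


V_post = 37.4 − 4.2·(101/60) = 30.3300
SG_post = 1 + (1.038 − 1)·37.4/30.3300

1.0469


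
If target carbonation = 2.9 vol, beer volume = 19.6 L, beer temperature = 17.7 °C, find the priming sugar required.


residual = 14.695·(0.01821 + 0.09011·e^(−0.04·T));  sugar = (target − residual)·4.0·V
residual = 14.695·(0.01821 + 0.09011·e^(−0.04·17.7)) = 0.9199
sugar = (2.9 − 0.9199)·4.0·19.6

155.2384 g
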